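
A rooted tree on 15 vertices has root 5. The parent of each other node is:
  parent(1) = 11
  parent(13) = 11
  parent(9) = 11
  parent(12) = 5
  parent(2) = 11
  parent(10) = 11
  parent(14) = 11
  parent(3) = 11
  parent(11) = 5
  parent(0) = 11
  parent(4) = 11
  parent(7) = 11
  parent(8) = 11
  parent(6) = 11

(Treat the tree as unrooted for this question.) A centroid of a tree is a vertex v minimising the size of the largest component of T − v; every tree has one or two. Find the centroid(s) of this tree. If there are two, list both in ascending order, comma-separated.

11

Removing 11 splits the tree into components of sizes 2, 1, 1, 1, 1, 1, 1, 1, 1, 1, 1, 1, 1; the largest is 2 ≤ ⌊15/2⌋ = 7.
Every other node leaves some component of size > 7, so the centroid is unique.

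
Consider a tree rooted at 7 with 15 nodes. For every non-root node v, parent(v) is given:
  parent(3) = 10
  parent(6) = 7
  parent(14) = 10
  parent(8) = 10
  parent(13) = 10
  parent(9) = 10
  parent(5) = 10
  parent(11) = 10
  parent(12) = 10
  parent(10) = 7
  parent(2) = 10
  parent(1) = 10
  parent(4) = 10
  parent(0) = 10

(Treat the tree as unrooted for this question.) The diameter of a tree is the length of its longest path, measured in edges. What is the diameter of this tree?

3

A longest path is 6-7-10-4, with 3 edges.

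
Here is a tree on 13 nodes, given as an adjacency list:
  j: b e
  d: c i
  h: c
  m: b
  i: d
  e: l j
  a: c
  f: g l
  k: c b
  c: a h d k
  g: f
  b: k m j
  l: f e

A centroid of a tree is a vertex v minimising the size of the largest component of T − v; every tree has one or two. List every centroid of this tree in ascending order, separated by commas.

b

Delete b: the remaining components have sizes 6, 5, 1. Max 6 ≤ 6, so b is a centroid.
Every other node leaves some component of size > 6, so the centroid is unique.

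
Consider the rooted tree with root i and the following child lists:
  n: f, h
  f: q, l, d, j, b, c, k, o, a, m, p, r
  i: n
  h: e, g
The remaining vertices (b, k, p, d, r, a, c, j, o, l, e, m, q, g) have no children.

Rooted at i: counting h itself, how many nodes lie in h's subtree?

3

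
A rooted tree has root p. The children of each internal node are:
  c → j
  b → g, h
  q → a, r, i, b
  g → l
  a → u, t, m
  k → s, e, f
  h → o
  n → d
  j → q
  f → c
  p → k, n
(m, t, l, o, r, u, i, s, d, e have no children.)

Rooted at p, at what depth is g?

Climbing from g to the root: g → b → q → j → c → f → k → p. That's 7 steps.

7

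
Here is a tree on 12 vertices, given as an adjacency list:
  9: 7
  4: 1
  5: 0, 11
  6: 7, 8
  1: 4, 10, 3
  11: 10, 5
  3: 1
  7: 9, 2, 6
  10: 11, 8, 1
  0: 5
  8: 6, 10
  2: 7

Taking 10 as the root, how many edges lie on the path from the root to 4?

2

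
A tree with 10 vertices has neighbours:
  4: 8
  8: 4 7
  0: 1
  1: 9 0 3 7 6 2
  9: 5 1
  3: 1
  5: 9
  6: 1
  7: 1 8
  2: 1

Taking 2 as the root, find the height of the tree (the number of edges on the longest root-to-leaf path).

4

The longest root-to-leaf path is 2 – 1 – 7 – 8 – 4 (4 edges).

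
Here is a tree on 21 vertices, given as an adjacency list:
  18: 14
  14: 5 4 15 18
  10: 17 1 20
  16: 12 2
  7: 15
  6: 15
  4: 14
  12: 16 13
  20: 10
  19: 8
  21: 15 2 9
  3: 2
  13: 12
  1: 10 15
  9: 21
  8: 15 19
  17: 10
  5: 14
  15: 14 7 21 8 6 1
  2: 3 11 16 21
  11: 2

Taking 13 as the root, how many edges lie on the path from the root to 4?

7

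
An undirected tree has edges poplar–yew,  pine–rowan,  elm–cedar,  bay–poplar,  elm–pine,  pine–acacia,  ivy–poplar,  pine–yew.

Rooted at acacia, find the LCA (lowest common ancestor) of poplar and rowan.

pine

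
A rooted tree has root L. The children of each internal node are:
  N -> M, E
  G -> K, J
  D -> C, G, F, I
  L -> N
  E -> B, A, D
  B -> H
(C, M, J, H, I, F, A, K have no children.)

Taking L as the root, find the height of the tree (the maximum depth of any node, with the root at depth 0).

A deepest node is J, reached by L → N → E → D → G → J.
That path has 5 edges, so the height is 5.

5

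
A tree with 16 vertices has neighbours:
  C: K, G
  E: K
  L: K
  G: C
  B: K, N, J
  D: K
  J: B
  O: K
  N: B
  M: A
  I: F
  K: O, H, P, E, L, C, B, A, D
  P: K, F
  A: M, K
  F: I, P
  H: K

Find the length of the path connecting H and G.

Walking from H: H–K–C–G. Length 3.

3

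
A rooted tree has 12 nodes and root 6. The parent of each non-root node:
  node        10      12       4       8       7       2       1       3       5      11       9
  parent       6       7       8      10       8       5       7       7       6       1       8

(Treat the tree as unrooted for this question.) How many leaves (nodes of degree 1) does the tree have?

Degree-1 nodes: 2, 3, 4, 9, 11, 12 — 6 of them.

6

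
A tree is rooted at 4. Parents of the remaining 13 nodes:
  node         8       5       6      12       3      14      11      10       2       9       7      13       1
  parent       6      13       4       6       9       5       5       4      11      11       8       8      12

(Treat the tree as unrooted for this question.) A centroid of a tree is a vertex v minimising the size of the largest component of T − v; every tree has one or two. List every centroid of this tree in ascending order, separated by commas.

Delete 13: the remaining components have sizes 7, 6. Max 7 ≤ 7, so 13 is a centroid.
8 is adjacent to 13 and is also a centroid (the largest component after removing it is likewise 7).

8, 13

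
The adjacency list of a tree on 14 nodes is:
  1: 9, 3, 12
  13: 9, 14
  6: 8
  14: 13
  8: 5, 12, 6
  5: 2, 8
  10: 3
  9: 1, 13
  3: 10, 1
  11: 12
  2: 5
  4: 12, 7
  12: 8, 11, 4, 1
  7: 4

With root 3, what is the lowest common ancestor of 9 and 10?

3

Ancestors of 9 (toward the root): 9, 1, 3.
Ancestors of 10: 10, 3.
The deepest node appearing in both lists is 3.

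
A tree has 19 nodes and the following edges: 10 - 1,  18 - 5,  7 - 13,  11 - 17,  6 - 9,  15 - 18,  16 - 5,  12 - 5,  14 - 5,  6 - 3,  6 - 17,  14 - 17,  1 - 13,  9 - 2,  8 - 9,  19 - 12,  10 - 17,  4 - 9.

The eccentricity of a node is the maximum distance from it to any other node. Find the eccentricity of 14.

A farthest node from 14 is 7.
The path 14 – 17 – 10 – 1 – 13 – 7 has 5 edges.

5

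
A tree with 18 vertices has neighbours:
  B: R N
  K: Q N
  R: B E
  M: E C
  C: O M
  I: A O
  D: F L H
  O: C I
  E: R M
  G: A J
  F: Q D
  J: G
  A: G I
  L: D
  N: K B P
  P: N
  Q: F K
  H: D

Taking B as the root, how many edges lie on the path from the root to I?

6

B → R → E → M → C → O → I — 6 edges.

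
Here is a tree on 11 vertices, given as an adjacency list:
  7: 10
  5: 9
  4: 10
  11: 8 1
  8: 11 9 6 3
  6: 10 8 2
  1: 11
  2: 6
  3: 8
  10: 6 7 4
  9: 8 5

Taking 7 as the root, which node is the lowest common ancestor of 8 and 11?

8

8's ancestor chain is 8, 6, 10, 7 and 11's is 11, 8, 6, 10, 7; they first meet at 8.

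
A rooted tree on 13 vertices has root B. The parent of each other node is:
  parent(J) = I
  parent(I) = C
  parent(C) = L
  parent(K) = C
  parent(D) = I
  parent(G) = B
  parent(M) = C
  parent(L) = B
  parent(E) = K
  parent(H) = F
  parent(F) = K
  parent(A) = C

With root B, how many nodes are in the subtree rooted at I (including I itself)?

3

I's subtree: {I, D, J}, size 3.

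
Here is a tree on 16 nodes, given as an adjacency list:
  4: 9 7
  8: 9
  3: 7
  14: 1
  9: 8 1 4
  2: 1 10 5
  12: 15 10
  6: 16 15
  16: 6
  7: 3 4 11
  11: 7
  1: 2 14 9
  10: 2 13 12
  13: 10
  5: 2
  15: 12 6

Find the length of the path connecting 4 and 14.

3

Walking from 4: 4 – 9 – 1 – 14. Length 3.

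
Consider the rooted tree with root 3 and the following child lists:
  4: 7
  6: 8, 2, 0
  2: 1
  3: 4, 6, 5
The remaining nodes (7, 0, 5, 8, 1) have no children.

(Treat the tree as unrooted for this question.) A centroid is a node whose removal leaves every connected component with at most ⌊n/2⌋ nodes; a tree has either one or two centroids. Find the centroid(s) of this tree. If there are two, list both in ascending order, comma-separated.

6

If 6 is removed the pieces have sizes 4, 2, 1, 1, all ≤ ⌊9/2⌋ = 4.
No neighbour of 6 does as well, so 6 is the unique centroid.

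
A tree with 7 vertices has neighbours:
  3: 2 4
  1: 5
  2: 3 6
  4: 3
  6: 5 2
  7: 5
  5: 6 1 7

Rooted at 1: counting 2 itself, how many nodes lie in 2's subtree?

3

The subtree rooted at 2 contains: 2, 3, 4 — 3 nodes.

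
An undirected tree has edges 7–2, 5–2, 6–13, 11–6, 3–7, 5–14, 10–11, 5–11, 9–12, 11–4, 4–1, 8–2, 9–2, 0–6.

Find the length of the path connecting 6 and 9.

The path is 6–11–5–2–9, which has 4 edges.

4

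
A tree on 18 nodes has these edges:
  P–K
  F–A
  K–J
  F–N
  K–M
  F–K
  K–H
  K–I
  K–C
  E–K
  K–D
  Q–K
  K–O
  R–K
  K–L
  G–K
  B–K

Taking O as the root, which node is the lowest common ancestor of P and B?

K

Path P→root: P K O; path B→root: B K O.
First common node: K.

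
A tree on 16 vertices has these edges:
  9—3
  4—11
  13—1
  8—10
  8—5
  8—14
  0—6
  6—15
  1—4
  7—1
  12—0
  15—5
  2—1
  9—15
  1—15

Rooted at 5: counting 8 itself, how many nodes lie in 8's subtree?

3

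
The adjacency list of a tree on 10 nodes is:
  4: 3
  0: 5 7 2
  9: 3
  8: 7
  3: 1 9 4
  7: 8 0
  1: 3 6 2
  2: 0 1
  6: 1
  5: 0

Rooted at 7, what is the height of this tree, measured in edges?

5

A deepest node is 4, reached by 7–0–2–1–3–4.
That path has 5 edges, so the height is 5.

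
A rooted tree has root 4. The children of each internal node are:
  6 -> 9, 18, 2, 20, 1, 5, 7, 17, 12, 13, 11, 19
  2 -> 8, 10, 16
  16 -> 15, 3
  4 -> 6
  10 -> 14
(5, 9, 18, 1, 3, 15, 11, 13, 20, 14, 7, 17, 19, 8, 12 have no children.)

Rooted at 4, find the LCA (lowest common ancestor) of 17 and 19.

6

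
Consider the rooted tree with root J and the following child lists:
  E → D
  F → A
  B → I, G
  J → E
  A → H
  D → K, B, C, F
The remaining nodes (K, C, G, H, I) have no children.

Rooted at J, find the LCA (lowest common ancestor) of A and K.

D

Path A→root: A F D E J; path K→root: K D E J.
First common node: D.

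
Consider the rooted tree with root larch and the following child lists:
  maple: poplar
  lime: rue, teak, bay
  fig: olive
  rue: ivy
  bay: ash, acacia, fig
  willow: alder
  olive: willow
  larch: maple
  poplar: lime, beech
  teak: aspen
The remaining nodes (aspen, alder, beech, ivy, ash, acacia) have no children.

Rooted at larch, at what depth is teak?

4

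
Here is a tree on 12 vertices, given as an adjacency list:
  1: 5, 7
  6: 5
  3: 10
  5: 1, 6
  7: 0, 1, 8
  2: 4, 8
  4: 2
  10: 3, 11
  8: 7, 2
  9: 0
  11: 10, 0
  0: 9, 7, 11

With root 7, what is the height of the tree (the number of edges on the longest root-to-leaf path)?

The longest root-to-leaf path is 7 – 0 – 11 – 10 – 3 (4 edges).

4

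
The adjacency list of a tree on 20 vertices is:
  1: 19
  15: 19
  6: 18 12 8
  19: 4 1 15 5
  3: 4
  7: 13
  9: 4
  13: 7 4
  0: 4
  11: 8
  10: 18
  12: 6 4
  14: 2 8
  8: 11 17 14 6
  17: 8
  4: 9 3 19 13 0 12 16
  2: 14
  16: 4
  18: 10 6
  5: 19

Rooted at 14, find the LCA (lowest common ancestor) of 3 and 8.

8

Path 3→root: 3 4 12 6 8 14; path 8→root: 8 14.
First common node: 8.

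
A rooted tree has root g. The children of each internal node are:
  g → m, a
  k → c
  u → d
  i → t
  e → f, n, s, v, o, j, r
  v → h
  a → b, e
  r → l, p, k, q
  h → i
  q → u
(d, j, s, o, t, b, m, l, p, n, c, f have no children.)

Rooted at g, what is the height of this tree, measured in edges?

6

t sits deepest: g – a – e – v – h – i – t — 6 edges from the root.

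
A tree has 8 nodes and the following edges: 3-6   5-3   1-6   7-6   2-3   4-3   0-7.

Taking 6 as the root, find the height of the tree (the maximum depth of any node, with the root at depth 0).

The longest root-to-leaf path is 6-3-2 (2 edges).

2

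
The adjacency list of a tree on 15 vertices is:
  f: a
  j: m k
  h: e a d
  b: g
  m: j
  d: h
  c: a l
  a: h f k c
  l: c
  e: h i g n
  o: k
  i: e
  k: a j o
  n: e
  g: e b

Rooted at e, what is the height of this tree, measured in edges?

m sits deepest: e – h – a – k – j – m — 5 edges from the root.

5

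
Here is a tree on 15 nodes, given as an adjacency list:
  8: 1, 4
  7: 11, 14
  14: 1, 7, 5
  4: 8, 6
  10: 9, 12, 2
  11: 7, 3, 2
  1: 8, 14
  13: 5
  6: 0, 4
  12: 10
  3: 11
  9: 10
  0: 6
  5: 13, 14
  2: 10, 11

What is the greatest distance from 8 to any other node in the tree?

A farthest node from 8 is 12 (9 also at distance 7).
The path 8 – 1 – 14 – 7 – 11 – 2 – 10 – 12 has 7 edges.

7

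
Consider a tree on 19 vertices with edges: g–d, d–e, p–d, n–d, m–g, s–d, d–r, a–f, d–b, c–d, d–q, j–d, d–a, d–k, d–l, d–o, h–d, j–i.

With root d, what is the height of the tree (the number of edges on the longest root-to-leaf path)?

2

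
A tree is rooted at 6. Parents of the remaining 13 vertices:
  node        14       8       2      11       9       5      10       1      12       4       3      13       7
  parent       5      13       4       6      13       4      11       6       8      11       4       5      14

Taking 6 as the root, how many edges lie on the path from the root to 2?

3

6–11–4–2 — 3 edges.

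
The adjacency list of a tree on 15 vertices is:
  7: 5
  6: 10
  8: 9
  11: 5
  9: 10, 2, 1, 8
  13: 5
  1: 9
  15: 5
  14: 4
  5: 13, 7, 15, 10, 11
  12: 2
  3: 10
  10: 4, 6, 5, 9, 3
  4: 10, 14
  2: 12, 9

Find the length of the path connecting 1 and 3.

3

1 - 9 - 10 - 3: 3 edges.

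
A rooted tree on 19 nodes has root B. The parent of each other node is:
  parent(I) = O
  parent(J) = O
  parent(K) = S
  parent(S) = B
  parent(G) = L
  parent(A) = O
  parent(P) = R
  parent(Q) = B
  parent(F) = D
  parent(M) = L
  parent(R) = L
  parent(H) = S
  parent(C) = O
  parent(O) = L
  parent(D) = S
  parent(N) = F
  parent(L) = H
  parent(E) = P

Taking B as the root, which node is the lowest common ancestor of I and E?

Ancestors of I (toward the root): I, O, L, H, S, B.
Ancestors of E: E, P, R, L, H, S, B.
The deepest node appearing in both lists is L.

L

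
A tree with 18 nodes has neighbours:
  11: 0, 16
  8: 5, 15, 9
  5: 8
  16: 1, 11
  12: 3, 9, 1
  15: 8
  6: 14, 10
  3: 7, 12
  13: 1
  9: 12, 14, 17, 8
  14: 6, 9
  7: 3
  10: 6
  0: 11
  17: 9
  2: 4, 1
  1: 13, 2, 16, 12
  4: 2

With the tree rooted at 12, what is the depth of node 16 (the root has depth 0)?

2

Climbing from 16 to the root: 16 → 1 → 12. That's 2 steps.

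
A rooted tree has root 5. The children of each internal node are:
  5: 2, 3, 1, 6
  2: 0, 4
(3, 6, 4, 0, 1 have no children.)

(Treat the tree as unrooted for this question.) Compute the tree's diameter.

3

A longest path is 0 – 2 – 5 – 6, with 3 edges.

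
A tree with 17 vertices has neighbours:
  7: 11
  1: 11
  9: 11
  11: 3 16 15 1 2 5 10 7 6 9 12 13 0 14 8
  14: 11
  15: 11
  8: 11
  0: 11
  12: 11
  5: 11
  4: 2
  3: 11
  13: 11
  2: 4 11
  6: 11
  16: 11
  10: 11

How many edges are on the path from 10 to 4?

3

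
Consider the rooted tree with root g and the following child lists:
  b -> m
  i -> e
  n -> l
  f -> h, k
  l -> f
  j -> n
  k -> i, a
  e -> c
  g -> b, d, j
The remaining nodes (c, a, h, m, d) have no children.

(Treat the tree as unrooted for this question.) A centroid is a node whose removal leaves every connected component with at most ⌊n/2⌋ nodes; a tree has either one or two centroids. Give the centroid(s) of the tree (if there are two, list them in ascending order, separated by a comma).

If f is removed the pieces have sizes 7, 5, 1, all ≤ ⌊14/2⌋ = 7.
Its neighbour l also leaves a largest component of size 7, so both are centroids.

f, l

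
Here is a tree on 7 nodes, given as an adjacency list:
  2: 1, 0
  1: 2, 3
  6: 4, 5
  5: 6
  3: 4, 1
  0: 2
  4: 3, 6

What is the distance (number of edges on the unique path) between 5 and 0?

6

The path is 5 – 6 – 4 – 3 – 1 – 2 – 0, which has 6 edges.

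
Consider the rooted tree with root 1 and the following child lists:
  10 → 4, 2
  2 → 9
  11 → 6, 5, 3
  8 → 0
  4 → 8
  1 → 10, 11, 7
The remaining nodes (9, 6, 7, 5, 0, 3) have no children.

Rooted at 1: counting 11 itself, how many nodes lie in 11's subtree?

4

Descendants of 11 (including itself): 11, 5, 6, 3. That's 4.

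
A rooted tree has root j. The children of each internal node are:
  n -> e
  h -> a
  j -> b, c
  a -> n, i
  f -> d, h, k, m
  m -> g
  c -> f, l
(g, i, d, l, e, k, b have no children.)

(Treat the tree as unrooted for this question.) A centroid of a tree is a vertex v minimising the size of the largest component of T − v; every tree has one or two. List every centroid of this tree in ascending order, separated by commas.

If f is removed the pieces have sizes 5, 4, 2, 1, 1, all ≤ ⌊14/2⌋ = 7.
No neighbour of f does as well, so f is the unique centroid.

f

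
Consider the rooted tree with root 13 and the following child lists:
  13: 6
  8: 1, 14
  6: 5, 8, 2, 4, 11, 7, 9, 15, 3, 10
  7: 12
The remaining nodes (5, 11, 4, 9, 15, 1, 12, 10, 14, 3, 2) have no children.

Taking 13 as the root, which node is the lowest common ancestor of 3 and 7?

Path 3→root: 3 6 13; path 7→root: 7 6 13.
First common node: 6.

6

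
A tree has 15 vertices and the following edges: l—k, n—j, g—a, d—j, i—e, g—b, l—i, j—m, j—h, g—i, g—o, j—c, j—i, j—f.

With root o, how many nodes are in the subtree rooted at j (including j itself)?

The subtree rooted at j contains: j, h, f, d, m, c, n — 7 nodes.

7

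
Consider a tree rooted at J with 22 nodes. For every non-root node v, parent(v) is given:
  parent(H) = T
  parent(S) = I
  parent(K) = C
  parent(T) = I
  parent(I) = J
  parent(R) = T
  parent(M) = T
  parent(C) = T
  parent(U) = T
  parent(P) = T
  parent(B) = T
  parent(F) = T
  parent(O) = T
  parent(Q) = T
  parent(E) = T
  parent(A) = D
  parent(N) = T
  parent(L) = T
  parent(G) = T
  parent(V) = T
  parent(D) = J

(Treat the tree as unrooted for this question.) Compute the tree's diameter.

6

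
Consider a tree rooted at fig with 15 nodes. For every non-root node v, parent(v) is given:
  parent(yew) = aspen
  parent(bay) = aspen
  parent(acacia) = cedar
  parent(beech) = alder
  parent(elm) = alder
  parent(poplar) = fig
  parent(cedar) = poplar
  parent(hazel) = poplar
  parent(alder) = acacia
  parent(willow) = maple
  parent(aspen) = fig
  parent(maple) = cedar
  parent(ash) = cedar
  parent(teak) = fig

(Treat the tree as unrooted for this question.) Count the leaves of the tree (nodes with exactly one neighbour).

The leaves are ash, bay, beech, elm, hazel, teak, willow, yew.
That is 8 leaves.

8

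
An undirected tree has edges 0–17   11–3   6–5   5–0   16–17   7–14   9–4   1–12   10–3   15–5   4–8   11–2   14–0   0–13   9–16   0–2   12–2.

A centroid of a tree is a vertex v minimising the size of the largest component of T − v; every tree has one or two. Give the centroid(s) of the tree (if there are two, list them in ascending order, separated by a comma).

Removing 0 splits the tree into components of sizes 6, 5, 3, 2, 1; the largest is 6 ≤ ⌊18/2⌋ = 9.
Every other node leaves some component of size > 9, so the centroid is unique.

0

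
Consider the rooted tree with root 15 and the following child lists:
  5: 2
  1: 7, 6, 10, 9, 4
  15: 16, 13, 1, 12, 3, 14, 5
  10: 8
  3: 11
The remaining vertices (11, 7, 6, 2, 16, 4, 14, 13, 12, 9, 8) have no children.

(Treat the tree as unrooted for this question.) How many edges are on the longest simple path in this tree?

5

A longest path is 8 – 10 – 1 – 15 – 5 – 2, with 5 edges.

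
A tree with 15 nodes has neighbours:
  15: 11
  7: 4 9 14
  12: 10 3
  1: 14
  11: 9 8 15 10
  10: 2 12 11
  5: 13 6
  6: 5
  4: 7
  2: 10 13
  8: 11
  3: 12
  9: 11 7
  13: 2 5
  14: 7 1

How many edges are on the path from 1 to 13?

7

Walking from 1: 1 – 14 – 7 – 9 – 11 – 10 – 2 – 13. Length 7.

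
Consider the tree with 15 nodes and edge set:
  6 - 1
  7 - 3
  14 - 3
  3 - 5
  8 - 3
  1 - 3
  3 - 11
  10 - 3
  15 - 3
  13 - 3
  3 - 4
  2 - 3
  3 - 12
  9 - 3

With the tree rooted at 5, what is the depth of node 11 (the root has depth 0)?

2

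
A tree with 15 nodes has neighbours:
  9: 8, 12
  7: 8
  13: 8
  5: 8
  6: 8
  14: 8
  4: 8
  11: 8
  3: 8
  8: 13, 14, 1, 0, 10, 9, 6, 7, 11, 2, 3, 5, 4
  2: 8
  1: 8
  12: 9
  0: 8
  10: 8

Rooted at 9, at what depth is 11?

Path from 9 to 11: 9 → 8 → 11, which has 2 edges.

2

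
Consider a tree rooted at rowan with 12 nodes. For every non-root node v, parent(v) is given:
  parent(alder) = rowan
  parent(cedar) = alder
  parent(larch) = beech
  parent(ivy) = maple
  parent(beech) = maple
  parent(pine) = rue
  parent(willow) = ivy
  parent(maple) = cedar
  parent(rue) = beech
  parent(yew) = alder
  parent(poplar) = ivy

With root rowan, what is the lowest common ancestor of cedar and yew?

Ancestors of cedar (toward the root): cedar, alder, rowan.
Ancestors of yew: yew, alder, rowan.
The deepest node appearing in both lists is alder.

alder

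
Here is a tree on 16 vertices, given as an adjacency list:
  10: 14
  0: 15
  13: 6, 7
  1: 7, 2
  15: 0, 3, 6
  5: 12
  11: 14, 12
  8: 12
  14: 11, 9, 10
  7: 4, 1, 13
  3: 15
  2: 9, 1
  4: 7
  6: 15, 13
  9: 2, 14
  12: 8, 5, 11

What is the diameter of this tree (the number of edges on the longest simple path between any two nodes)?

11

A longest path is 3-15-6-13-7-1-2-9-14-11-12-5, with 11 edges.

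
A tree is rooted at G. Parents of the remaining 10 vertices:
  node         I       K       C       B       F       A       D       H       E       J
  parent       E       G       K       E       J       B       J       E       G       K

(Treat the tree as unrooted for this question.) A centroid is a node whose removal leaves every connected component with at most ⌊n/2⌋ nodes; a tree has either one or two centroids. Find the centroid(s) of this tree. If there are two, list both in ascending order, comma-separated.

If G is removed the pieces have sizes 5, 5, all ≤ ⌊11/2⌋ = 5.
Every other node leaves some component of size > 5, so the centroid is unique.

G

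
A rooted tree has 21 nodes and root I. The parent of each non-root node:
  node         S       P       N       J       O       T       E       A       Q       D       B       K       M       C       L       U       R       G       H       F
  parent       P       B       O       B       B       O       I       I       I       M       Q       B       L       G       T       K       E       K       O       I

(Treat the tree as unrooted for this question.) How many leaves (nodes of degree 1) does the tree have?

Degree-1 nodes: A, C, D, F, H, J, N, R, S, U — 10 of them.

10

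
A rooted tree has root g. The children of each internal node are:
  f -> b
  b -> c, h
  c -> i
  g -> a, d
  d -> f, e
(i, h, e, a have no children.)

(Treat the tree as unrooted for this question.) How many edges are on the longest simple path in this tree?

6

Starting from i, a farthest node is a at distance 6.
One longest path: i - c - b - f - d - g - a.
So the diameter is 6.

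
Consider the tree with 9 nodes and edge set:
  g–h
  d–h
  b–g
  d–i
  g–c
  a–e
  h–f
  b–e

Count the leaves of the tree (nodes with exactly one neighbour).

4

Exactly 4 nodes have a single neighbour: a, c, f, i.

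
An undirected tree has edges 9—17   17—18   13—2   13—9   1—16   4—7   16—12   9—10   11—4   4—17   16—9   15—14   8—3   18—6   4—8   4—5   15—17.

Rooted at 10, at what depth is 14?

4

10 – 9 – 17 – 15 – 14 — 4 edges.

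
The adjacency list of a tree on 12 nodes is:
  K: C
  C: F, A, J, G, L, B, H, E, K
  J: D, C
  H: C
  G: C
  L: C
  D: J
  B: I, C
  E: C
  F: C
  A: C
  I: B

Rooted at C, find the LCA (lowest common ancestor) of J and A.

Path J→root: J C; path A→root: A C.
First common node: C.

C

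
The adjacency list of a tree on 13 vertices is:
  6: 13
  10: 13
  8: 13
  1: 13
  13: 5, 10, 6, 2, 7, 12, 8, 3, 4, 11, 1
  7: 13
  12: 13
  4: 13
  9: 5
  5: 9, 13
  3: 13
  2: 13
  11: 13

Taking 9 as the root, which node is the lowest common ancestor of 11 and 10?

13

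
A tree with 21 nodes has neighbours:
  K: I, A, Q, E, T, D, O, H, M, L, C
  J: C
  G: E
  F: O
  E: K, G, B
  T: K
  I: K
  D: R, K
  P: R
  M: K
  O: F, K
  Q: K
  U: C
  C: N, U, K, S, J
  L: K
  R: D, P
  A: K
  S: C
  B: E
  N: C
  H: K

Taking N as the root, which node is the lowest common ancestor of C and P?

C

C's ancestor chain is C, N and P's is P, R, D, K, C, N; they first meet at C.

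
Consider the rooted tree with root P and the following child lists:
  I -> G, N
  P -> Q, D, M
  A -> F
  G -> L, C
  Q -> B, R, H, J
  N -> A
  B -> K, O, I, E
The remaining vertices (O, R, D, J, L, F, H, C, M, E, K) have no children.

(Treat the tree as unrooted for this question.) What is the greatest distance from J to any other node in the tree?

6

A farthest node from J is F.
The path J-Q-B-I-N-A-F has 6 edges.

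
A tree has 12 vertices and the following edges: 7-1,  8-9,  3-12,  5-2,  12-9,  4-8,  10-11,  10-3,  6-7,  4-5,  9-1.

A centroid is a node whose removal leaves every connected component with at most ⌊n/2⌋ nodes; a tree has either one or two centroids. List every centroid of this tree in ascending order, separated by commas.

9

If 9 is removed the pieces have sizes 4, 4, 3, all ≤ ⌊12/2⌋ = 6.
No neighbour of 9 does as well, so 9 is the unique centroid.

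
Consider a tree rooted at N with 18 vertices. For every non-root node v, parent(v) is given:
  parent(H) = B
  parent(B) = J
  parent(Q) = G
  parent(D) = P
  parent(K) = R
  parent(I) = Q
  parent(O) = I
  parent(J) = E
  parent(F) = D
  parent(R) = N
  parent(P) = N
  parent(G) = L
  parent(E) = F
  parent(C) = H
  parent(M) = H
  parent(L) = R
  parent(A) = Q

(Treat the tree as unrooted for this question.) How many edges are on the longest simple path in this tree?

14

A longest path is O–I–Q–G–L–R–N–P–D–F–E–J–B–H–M, with 14 edges.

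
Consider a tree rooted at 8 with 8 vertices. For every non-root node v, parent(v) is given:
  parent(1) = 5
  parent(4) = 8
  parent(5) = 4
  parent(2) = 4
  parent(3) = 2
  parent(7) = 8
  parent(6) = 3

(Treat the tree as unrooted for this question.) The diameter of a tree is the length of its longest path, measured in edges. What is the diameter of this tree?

BFS from 7 reaches 6 last, at distance 5; BFS from 6 confirms no node is farther.
Path: 7-8-4-2-3-6.

5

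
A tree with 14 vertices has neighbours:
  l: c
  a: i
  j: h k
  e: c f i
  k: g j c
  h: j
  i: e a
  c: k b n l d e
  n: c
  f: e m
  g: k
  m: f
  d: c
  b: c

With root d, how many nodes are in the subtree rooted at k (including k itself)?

The subtree rooted at k contains: k, j, g, h — 4 nodes.

4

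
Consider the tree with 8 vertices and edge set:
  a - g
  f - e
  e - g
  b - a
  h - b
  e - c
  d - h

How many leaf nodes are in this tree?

3

Exactly 3 nodes have a single neighbour: c, d, f.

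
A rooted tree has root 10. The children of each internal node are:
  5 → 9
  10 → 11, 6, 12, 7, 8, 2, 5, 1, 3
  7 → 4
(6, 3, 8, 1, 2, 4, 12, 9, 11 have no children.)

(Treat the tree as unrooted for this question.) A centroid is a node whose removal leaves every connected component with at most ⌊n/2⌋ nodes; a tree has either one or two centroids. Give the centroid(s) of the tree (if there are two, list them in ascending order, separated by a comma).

Delete 10: the remaining components have sizes 2, 2, 1, 1, 1, 1, 1, 1, 1. Max 2 ≤ 6, so 10 is a centroid.
No neighbour of 10 does as well, so 10 is the unique centroid.

10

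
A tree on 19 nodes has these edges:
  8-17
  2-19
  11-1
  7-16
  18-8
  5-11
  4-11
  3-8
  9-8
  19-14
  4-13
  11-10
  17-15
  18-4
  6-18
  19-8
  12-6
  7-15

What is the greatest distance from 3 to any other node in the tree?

A farthest node from 3 is 10 (16, 5, 1 also at distance 5).
The path 3 – 8 – 18 – 4 – 11 – 10 has 5 edges.

5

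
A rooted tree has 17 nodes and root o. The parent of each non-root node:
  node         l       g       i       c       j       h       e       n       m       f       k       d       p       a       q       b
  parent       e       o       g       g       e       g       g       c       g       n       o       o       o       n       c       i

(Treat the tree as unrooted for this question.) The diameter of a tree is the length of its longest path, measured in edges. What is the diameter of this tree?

BFS from a reaches l last, at distance 5; BFS from l confirms no node is farther.
Path: a – n – c – g – e – l.

5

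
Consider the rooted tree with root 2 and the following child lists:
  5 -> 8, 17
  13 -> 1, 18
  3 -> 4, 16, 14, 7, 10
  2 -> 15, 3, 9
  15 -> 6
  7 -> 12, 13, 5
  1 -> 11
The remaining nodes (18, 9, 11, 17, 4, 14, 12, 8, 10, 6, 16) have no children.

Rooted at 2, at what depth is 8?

4

Climbing from 8 to the root: 8 → 5 → 7 → 3 → 2. That's 4 steps.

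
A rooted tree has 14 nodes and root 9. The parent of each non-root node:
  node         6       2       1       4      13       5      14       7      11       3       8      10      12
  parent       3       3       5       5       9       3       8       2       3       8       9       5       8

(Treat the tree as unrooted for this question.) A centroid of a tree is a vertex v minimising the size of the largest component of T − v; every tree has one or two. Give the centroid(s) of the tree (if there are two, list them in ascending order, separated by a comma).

Delete 3: the remaining components have sizes 5, 4, 2, 1, 1. Max 5 ≤ 7, so 3 is a centroid.
Every other node leaves some component of size > 7, so the centroid is unique.

3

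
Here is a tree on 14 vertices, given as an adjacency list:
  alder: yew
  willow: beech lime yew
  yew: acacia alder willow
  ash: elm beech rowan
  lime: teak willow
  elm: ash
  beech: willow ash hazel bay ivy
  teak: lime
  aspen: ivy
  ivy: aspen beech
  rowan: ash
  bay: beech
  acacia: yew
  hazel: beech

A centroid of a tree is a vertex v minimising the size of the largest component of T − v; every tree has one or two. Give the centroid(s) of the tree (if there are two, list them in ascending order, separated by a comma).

beech

Removing beech splits the tree into components of sizes 6, 3, 2, 1, 1; the largest is 6 ≤ ⌊14/2⌋ = 7.
No neighbour of beech does as well, so beech is the unique centroid.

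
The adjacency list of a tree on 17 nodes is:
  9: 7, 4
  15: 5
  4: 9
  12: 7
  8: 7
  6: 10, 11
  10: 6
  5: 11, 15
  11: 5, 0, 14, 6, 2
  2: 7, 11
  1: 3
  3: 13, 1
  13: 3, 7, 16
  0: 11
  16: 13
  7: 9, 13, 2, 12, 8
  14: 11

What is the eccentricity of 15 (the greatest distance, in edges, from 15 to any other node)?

A farthest node from 15 is 1.
The path 15-5-11-2-7-13-3-1 has 7 edges.

7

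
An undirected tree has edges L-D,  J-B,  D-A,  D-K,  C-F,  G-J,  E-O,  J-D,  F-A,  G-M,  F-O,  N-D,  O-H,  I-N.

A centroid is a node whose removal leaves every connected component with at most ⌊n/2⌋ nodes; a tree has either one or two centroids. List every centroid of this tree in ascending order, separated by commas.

Removing D splits the tree into components of sizes 6, 4, 2, 1, 1; the largest is 6 ≤ ⌊15/2⌋ = 7.
Every other node leaves some component of size > 7, so the centroid is unique.

D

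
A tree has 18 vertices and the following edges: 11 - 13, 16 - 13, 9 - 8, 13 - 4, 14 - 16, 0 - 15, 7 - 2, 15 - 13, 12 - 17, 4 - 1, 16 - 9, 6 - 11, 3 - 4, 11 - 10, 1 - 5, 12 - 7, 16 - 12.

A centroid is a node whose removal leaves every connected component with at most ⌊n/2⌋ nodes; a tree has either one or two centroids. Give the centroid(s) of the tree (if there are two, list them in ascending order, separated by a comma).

13

Removing 13 splits the tree into components of sizes 8, 4, 3, 2; the largest is 8 ≤ ⌊18/2⌋ = 9.
Every other node leaves some component of size > 9, so the centroid is unique.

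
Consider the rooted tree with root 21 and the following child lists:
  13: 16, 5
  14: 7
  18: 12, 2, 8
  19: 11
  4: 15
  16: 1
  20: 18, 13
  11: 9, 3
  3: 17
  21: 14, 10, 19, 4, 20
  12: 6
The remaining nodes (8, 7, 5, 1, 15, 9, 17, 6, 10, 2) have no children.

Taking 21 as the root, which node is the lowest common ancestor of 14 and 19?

21

Ancestors of 14 (toward the root): 14, 21.
Ancestors of 19: 19, 21.
The deepest node appearing in both lists is 21.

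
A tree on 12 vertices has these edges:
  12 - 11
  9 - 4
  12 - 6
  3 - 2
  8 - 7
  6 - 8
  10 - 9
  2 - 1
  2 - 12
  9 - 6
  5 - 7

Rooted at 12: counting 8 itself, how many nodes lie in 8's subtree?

8's subtree: {8, 7, 5}, size 3.

3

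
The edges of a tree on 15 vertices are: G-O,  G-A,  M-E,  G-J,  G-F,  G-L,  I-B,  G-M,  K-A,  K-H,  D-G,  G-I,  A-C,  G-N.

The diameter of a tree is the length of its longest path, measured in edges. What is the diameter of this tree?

5

Starting from H, a farthest node is B at distance 5.
One longest path: H–K–A–G–I–B.
So the diameter is 5.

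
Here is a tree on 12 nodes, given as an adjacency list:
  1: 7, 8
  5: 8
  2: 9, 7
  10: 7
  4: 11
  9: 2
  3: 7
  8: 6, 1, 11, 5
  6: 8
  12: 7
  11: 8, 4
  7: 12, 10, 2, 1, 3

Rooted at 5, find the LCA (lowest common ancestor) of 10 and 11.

Path 10→root: 10 7 1 8 5; path 11→root: 11 8 5.
First common node: 8.

8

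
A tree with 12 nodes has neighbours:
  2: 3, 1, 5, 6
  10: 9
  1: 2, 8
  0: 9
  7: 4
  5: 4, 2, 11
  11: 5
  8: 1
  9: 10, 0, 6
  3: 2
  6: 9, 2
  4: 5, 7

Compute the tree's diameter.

Starting from 10, a farthest node is 7 at distance 6.
One longest path: 10 – 9 – 6 – 2 – 5 – 4 – 7.
So the diameter is 6.

6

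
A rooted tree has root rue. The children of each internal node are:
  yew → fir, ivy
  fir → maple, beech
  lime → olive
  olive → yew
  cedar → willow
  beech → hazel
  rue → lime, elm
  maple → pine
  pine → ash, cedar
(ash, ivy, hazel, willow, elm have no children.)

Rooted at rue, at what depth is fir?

4

Path from rue to fir: rue – lime – olive – yew – fir, which has 4 edges.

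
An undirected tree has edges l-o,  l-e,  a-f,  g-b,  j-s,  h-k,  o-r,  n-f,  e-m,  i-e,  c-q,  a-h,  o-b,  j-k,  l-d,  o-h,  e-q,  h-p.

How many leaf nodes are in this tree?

9

Exactly 9 nodes have a single neighbour: c, d, g, i, m, n, p, r, s.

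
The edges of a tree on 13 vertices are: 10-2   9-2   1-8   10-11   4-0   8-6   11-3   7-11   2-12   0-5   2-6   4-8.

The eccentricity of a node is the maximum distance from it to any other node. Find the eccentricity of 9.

6

A farthest node from 9 is 5.
The path 9–2–6–8–4–0–5 has 6 edges.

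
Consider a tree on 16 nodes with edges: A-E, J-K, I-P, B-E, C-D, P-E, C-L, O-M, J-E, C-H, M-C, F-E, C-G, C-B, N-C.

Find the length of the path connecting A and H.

4

A–E–B–C–H: 4 edges.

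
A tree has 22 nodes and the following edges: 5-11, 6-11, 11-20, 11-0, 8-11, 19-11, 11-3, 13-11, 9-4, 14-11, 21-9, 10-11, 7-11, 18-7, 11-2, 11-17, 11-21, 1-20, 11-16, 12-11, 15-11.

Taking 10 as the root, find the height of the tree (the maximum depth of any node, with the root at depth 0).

4

4 sits deepest: 10 → 11 → 21 → 9 → 4 — 4 edges from the root.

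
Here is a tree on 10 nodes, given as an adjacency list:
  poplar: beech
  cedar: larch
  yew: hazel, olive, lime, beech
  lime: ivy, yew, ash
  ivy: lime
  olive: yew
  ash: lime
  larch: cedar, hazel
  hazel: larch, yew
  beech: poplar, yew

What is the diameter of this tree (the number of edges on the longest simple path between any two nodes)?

5

Starting from ash, a farthest node is cedar at distance 5.
One longest path: ash - lime - yew - hazel - larch - cedar.
So the diameter is 5.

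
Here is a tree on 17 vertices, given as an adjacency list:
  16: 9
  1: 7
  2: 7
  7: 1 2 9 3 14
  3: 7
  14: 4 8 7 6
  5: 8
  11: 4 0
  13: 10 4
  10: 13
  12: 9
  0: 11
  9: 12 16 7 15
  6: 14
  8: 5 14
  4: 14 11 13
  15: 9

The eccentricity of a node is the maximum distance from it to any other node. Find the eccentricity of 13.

A farthest node from 13 is 12 (16, 15 also at distance 5).
The path 13-4-14-7-9-12 has 5 edges.

5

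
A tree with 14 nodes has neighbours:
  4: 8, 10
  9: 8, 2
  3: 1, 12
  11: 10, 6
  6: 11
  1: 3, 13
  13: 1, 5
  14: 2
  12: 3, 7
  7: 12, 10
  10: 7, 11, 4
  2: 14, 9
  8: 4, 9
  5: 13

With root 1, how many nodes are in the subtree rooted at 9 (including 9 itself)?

3

The subtree rooted at 9 contains: 9, 2, 14 — 3 nodes.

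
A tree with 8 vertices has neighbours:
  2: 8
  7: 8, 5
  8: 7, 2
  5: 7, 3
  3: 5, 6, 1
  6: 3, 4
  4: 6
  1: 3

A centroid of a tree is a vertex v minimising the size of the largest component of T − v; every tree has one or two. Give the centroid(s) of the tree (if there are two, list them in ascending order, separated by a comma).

3, 5

Removing 3 splits the tree into components of sizes 4, 2, 1; the largest is 4 ≤ ⌊8/2⌋ = 4.
5 is adjacent to 3 and is also a centroid (the largest component after removing it is likewise 4).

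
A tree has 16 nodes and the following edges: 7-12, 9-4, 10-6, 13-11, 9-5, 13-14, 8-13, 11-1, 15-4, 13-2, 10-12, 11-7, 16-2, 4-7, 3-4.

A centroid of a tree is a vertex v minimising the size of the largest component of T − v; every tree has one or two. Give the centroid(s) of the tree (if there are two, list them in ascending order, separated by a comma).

7

Removing 7 splits the tree into components of sizes 7, 5, 3; the largest is 7 ≤ ⌊16/2⌋ = 8.
No neighbour of 7 does as well, so 7 is the unique centroid.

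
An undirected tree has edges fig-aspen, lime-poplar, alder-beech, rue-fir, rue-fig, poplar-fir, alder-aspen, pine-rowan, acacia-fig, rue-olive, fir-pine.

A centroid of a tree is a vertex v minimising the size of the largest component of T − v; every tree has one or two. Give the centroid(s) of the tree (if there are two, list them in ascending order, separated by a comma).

Removing rue splits the tree into components of sizes 5, 5, 1; the largest is 5 ≤ ⌊12/2⌋ = 6.
Every other node leaves some component of size > 6, so the centroid is unique.

rue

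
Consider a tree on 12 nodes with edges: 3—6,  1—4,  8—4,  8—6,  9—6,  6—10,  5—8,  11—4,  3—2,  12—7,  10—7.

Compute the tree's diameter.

BFS from 12 reaches 1 last, at distance 6; BFS from 1 confirms no node is farther.
Path: 12 – 7 – 10 – 6 – 8 – 4 – 1.

6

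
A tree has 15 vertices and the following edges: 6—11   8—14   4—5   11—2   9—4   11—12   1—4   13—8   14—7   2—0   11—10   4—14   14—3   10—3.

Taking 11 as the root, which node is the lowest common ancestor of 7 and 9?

Ancestors of 7 (toward the root): 7, 14, 3, 10, 11.
Ancestors of 9: 9, 4, 14, 3, 10, 11.
The deepest node appearing in both lists is 14.

14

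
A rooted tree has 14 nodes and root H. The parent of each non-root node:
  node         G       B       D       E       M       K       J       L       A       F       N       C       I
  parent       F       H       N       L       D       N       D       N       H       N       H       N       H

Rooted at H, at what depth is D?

Path from H to D: H → N → D, which has 2 edges.

2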